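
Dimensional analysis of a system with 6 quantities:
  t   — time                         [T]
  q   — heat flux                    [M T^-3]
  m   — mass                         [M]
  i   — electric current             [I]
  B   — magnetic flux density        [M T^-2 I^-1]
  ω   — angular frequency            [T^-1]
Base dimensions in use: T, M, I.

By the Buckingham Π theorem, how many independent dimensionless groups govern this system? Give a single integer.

Dimensional matrix (T×M×I by t×q×m×i×B×ω):
  T: [ 1 -3  0  0 -2 -1]
  M: [ 0  1  1  0  1  0]
  I: [ 0  0  0  1 -1  0]
RREF → pivots at {t,q,i} ⇒ r = 3
n=6, r=3 ⇒ 3 dimensionless groups

3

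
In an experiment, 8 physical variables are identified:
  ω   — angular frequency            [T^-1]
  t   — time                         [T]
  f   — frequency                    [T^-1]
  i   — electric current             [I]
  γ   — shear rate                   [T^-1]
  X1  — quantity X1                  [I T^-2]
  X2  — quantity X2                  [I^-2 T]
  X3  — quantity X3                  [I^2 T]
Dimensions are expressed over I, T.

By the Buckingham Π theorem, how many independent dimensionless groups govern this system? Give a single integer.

Dimensional matrix (I×T by ω×t×f×i×γ×X1×X2×X3):
  I: [ 0  0  0  1  0  1 -2  2]
  T: [-1  1 -1  0 -1 -2  1  1]
Row reduction gives pivot columns ω,i; rank = 2
n=8, r=2 ⇒ 6 dimensionless groups

6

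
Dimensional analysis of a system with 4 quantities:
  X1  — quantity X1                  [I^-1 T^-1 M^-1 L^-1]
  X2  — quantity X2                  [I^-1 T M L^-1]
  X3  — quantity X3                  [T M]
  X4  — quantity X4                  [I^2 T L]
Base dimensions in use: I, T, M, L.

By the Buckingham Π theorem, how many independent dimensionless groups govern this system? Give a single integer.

Exponent matrix [I,T,M,L] × [X1,X2,X3,X4]:
  I: [-1 -1  0  2]
  T: [-1  1  1  1]
  M: [-1  1  1  0]
  L: [-1 -1  0  1]
RREF → pivots at {X1,X2,X4} ⇒ r = 3
n=4, r=3 ⇒ 1 dimensionless group

1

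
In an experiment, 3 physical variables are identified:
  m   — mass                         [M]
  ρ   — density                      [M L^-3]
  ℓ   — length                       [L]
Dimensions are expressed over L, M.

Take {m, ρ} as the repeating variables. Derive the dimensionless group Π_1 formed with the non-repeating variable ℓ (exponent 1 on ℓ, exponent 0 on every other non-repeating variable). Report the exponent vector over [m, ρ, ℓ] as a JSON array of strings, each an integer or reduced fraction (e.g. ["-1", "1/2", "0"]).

["-1/3", "1/3", "1"]

Exponent matrix [L,M] × [m,ρ,ℓ]:
  L: [ 0 -3  1]
  M: [ 1  1  0]
RREF → pivots at {m,ρ} ⇒ r = 2
Repeat: m,ρ; free: ℓ
RREF:
  r0: [   1    0  1/3]
  r1: [   0    1 -1/3]
Fix exponent of ℓ at 1; solve each RREF row for its pivot's exponent:
  r0: exp(m) + (1/3)·1 = 0 ⇒ exp(m) = -1/3
  r1: exp(ρ) + (-1/3)·1 = 0 ⇒ exp(ρ) = 1/3
Π_1 = m^(-1/3) · ρ^(1/3) · ℓ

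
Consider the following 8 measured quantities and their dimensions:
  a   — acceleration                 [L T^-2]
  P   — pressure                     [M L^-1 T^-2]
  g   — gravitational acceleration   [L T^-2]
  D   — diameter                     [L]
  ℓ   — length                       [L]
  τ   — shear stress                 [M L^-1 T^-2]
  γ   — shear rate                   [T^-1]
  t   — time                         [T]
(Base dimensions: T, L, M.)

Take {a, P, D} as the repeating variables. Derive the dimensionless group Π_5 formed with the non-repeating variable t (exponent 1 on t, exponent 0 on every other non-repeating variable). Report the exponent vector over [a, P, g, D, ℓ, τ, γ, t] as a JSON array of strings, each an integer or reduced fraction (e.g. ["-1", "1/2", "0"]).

Exponent matrix [T,L,M] × [a,P,g,D,ℓ,τ,γ,t]:
  T: [-2 -2 -2  0  0 -2 -1  1]
  L: [ 1 -1  1  1  1 -1  0  0]
  M: [ 0  1  0  0  0  1  0  0]
Row reduction gives pivot columns a,P,D; rank = 3
Pivot set = {a,P,D}, free = {g,ℓ,τ,γ,t}
RREF:
  r0: [   1    0    1    0    0    0  1/2 -1/2]
  r1: [   0    1    0    0    0    1    0    0]
  r2: [   0    0    0    1    1    0 -1/2  1/2]
Fix exponent of t at 1, g at 0, ℓ at 0, τ at 0, γ at 0; solve each RREF row for its pivot's exponent:
  r0: exp(a) + (-1/2)·1 = 0 ⇒ exp(a) = 1/2
  r1: exp(P) + (0)·1 = 0 ⇒ exp(P) = 0
  r2: exp(D) + (1/2)·1 = 0 ⇒ exp(D) = -1/2
Π_5 = a^(1/2) · D^(-1/2) · t

["1/2", "0", "0", "-1/2", "0", "0", "0", "1"]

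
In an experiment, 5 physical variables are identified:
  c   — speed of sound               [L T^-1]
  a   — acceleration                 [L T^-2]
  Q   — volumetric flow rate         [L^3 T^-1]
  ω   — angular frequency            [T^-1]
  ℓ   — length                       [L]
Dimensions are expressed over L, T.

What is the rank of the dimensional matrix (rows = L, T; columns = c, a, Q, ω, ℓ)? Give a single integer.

2

Dimensional matrix (L×T by c×a×Q×ω×ℓ):
  L: [ 1  1  3  0  1]
  T: [-1 -2 -1 -1  0]
RREF → pivots at {c,a} ⇒ r = 2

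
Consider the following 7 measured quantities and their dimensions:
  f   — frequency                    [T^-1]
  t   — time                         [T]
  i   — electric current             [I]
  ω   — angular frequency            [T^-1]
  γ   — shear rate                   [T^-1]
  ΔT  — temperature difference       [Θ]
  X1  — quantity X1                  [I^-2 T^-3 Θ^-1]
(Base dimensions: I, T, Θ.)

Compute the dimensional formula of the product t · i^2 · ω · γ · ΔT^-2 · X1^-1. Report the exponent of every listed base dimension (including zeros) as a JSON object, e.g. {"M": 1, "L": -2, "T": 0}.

Exponent matrix [I,T,Θ] × [f,t,i,ω,γ,ΔT,X1]:
  I: [ 0  0  1  0  0  0 -2]
  T: [-1  1  0 -1 -1  0 -3]
  Θ: [ 0  0  0  0  0  1 -1]
  [I]: (1)·0+(2)·1+(1)·0+(1)·0+(-2)·0+(-1)·-2 = 4
  [T]: (1)·1+(2)·0+(1)·-1+(1)·-1+(-2)·0+(-1)·-3 = 2
  [Θ]: (1)·0+(2)·0+(1)·0+(1)·0+(-2)·1+(-1)·-1 = -1
⇒ I^4 T^2 Θ^-1

{"I": 4, "T": 2, "Θ": -1}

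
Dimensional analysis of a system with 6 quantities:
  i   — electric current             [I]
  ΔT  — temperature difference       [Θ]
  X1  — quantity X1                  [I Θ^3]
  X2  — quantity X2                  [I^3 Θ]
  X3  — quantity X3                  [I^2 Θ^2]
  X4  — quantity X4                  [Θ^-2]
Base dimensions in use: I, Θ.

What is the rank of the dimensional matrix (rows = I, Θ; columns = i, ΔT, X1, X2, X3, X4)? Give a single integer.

2

Write exponents as rows I,Θ / cols i,ΔT,X1,X2,X3,X4:
  I: [ 1  0  1  3  2  0]
  Θ: [ 0  1  3  1  2 -2]
Row reduction gives pivot columns i,ΔT; rank = 2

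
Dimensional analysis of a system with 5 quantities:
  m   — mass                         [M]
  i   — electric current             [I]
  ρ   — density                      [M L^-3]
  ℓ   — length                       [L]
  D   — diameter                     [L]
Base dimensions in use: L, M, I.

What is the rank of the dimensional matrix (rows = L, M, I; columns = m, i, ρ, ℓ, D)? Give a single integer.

3

Write exponents as rows L,M,I / cols m,i,ρ,ℓ,D:
  L: [ 0  0 -3  1  1]
  M: [ 1  0  1  0  0]
  I: [ 0  1  0  0  0]
Echelon form has 3 nonzero rows (pivots: m,i,ρ)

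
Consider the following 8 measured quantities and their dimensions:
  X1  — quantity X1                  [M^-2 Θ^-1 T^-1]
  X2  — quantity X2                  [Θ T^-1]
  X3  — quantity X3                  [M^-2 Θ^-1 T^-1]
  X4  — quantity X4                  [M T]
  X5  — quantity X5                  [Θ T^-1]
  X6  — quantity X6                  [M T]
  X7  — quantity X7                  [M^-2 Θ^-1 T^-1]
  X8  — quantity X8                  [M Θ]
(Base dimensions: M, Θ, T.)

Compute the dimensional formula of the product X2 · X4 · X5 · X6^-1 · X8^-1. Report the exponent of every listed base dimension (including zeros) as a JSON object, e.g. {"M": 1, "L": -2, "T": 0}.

{"M": -1, "Θ": 1, "T": -2}

Dimensional matrix (M×Θ×T by X1×X2×X3×X4×X5×X6×X7×X8):
  M: [-2  0 -2  1  0  1 -2  1]
  Θ: [-1  1 -1  0  1  0 -1  1]
  T: [-1 -1 -1  1 -1  1 -1  0]
  [M]: (1)·0+(1)·1+(1)·0+(-1)·1+(-1)·1 = -1
  [Θ]: (1)·1+(1)·0+(1)·1+(-1)·0+(-1)·1 = 1
  [T]: (1)·-1+(1)·1+(1)·-1+(-1)·1+(-1)·0 = -2
⇒ M^-1 Θ T^-2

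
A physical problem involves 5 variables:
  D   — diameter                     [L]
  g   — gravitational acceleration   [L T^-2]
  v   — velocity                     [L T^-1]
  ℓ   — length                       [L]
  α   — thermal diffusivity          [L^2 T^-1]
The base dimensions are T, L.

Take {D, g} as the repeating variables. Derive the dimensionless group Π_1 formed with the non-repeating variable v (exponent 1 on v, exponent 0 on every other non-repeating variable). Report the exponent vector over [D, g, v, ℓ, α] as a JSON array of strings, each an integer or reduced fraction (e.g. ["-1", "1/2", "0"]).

["-1/2", "-1/2", "1", "0", "0"]

Write exponents as rows T,L / cols D,g,v,ℓ,α:
  T: [ 0 -2 -1  0 -1]
  L: [ 1  1  1  1  2]
Row reduction gives pivot columns D,g; rank = 2
Repeat: D,g; free: v,ℓ,α
RREF:
  r0: [   1    0  1/2    1  3/2]
  r1: [   0    1  1/2    0  1/2]
Fix exponent of v at 1, ℓ at 0, α at 0; solve each RREF row for its pivot's exponent:
  r0: exp(D) + (1/2)·1 = 0 ⇒ exp(D) = -1/2
  r1: exp(g) + (1/2)·1 = 0 ⇒ exp(g) = -1/2
Π_1 = D^(-1/2) · g^(-1/2) · v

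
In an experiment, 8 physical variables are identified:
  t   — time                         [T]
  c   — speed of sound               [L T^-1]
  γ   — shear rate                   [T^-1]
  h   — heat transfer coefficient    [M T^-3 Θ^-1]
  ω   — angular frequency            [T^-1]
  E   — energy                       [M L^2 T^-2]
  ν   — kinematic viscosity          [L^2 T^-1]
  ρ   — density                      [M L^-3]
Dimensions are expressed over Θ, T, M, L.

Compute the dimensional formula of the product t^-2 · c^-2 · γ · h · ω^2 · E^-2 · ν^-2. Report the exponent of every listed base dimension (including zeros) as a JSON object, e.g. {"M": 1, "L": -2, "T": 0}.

Dimensional matrix (Θ×T×M×L by t×c×γ×h×ω×E×ν×ρ):
  Θ: [ 0  0  0 -1  0  0  0  0]
  T: [ 1 -1 -1 -3 -1 -2 -1  0]
  M: [ 0  0  0  1  0  1  0  1]
  L: [ 0  1  0  0  0  2  2 -3]
  [Θ]: (-2)·0+(-2)·0+(1)·0+(1)·-1+(2)·0+(-2)·0+(-2)·0 = -1
  [T]: (-2)·1+(-2)·-1+(1)·-1+(1)·-3+(2)·-1+(-2)·-2+(-2)·-1 = 0
  [M]: (-2)·0+(-2)·0+(1)·0+(1)·1+(2)·0+(-2)·1+(-2)·0 = -1
  [L]: (-2)·0+(-2)·1+(1)·0+(1)·0+(2)·0+(-2)·2+(-2)·2 = -10
⇒ Θ^-1 M^-1 L^-10

{"Θ": -1, "T": 0, "M": -1, "L": -10}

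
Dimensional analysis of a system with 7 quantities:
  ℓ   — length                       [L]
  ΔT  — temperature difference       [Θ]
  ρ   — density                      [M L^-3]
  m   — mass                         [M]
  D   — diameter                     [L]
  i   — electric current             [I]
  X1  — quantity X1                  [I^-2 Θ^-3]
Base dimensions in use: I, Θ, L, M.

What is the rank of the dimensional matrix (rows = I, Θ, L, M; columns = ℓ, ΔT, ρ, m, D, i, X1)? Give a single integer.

4

Write exponents as rows I,Θ,L,M / cols ℓ,ΔT,ρ,m,D,i,X1:
  I: [ 0  0  0  0  0  1 -2]
  Θ: [ 0  1  0  0  0  0 -3]
  L: [ 1  0 -3  0  1  0  0]
  M: [ 0  0  1  1  0  0  0]
RREF → pivots at {ℓ,ΔT,ρ,i} ⇒ r = 4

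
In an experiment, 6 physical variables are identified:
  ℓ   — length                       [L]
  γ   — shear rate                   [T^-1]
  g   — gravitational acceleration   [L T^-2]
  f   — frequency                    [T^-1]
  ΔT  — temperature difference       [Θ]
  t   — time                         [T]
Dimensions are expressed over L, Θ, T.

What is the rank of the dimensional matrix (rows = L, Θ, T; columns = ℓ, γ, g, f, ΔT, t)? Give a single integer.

Dimensional matrix (L×Θ×T by ℓ×γ×g×f×ΔT×t):
  L: [ 1  0  1  0  0  0]
  Θ: [ 0  0  0  0  1  0]
  T: [ 0 -1 -2 -1  0  1]
Row reduction gives pivot columns ℓ,γ,ΔT; rank = 3

3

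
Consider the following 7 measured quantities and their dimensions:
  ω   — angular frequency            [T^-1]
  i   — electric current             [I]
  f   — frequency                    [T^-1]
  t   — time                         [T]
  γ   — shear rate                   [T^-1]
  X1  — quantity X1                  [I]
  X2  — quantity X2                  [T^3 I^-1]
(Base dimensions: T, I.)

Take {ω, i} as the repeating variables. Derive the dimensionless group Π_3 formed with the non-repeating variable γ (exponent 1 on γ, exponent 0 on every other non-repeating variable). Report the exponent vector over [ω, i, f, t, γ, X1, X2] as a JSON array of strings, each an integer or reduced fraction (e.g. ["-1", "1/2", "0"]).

["-1", "0", "0", "0", "1", "0", "0"]

Exponent matrix [T,I] × [ω,i,f,t,γ,X1,X2]:
  T: [-1  0 -1  1 -1  0  3]
  I: [ 0  1  0  0  0  1 -1]
Row reduction gives pivot columns ω,i; rank = 2
Repeat: ω,i; free: f,t,γ,X1,X2
RREF:
  r0: [   1    0    1   -1    1    0   -3]
  r1: [   0    1    0    0    0    1   -1]
Fix exponent of γ at 1, f at 0, t at 0, X1 at 0, X2 at 0; solve each RREF row for its pivot's exponent:
  r0: exp(ω) + (1)·1 = 0 ⇒ exp(ω) = -1
  r1: exp(i) + (0)·1 = 0 ⇒ exp(i) = 0
Π_3 = ω^-1 · γ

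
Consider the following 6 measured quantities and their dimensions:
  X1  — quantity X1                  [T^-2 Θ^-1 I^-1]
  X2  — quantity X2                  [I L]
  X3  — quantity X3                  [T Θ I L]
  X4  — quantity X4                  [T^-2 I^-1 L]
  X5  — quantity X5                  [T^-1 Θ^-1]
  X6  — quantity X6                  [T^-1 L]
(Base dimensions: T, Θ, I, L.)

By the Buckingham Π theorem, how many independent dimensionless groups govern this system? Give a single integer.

3

Dimensional matrix (T×Θ×I×L by X1×X2×X3×X4×X5×X6):
  T: [-2  0  1 -2 -1 -1]
  Θ: [-1  0  1  0 -1  0]
  I: [-1  1  1 -1  0  0]
  L: [ 0  1  1  1  0  1]
Row reduction gives pivot columns X1,X2,X3; rank = 3
6 vars − rank 3 = 3 Π groups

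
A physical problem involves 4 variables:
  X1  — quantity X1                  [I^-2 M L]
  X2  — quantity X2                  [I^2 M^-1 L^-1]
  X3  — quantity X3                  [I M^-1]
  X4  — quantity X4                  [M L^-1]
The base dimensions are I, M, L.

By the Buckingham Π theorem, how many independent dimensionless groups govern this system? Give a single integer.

2

Write exponents as rows I,M,L / cols X1,X2,X3,X4:
  I: [-2  2  1  0]
  M: [ 1 -1 -1  1]
  L: [ 1 -1  0 -1]
Echelon form has 2 nonzero rows (pivots: X1,X3)
4 vars − rank 2 = 2 Π groups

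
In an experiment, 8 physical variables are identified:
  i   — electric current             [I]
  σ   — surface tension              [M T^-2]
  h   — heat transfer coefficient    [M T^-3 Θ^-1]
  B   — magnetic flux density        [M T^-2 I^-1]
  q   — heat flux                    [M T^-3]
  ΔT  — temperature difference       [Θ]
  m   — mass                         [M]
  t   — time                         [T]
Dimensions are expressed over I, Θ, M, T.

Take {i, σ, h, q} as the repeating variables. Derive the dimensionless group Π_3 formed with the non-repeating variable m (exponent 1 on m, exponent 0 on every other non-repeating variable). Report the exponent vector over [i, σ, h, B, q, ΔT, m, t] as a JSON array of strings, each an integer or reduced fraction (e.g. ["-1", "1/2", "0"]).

Write exponents as rows I,Θ,M,T / cols i,σ,h,B,q,ΔT,m,t:
  I: [ 1  0  0 -1  0  0  0  0]
  Θ: [ 0  0 -1  0  0  1  0  0]
  M: [ 0  1  1  1  1  0  1  0]
  T: [ 0 -2 -3 -2 -3  0  0  1]
Row reduction gives pivot columns i,σ,h,q; rank = 4
Pivot set = {i,σ,h,q}, free = {B,ΔT,m,t}
RREF:
  r0: [   1    0    0   -1    0    0    0    0]
  r1: [   0    1    0    1    0    0    3    1]
  r2: [   0    0    1    0    0   -1    0    0]
  r3: [   0    0    0    0    1    1   -2   -1]
Fix exponent of m at 1, B at 0, ΔT at 0, t at 0; solve each RREF row for its pivot's exponent:
  r0: exp(i) + (0)·1 = 0 ⇒ exp(i) = 0
  r1: exp(σ) + (3)·1 = 0 ⇒ exp(σ) = -3
  r2: exp(h) + (0)·1 = 0 ⇒ exp(h) = 0
  r3: exp(q) + (-2)·1 = 0 ⇒ exp(q) = 2
Π_3 = σ^-3 · q^2 · m

["0", "-3", "0", "0", "2", "0", "1", "0"]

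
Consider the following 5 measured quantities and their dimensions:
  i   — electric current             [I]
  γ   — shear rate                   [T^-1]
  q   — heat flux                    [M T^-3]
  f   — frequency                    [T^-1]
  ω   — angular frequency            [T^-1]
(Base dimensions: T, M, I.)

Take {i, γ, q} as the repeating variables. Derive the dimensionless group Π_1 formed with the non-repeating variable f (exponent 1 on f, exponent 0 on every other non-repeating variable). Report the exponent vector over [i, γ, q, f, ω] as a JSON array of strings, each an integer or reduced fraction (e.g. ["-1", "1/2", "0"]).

Write exponents as rows T,M,I / cols i,γ,q,f,ω:
  T: [ 0 -1 -3 -1 -1]
  M: [ 0  0  1  0  0]
  I: [ 1  0  0  0  0]
Echelon form has 3 nonzero rows (pivots: i,γ,q)
Pivot set = {i,γ,q}, free = {f,ω}
RREF:
  r0: [   1    0    0    0    0]
  r1: [   0    1    0    1    1]
  r2: [   0    0    1    0    0]
Fix exponent of f at 1, ω at 0; solve each RREF row for its pivot's exponent:
  r0: exp(i) + (0)·1 = 0 ⇒ exp(i) = 0
  r1: exp(γ) + (1)·1 = 0 ⇒ exp(γ) = -1
  r2: exp(q) + (0)·1 = 0 ⇒ exp(q) = 0
Π_1 = γ^-1 · f

["0", "-1", "0", "1", "0"]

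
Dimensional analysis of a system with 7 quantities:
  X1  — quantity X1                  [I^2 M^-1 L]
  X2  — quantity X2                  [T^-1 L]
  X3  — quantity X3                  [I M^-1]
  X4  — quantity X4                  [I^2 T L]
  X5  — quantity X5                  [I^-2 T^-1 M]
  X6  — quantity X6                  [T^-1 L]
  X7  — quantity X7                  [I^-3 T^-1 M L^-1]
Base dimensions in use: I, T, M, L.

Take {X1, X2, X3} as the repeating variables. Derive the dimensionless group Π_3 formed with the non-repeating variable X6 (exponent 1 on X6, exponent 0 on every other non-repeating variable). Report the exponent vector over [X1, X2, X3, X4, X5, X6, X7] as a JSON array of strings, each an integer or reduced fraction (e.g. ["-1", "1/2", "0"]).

Exponent matrix [I,T,M,L] × [X1,X2,X3,X4,X5,X6,X7]:
  I: [ 2  0  1  2 -2  0 -3]
  T: [ 0 -1  0  1 -1 -1 -1]
  M: [-1  0 -1  0  1  0  1]
  L: [ 1  1  0  1  0  1 -1]
Row reduction gives pivot columns X1,X2,X3; rank = 3
Pivot set = {X1,X2,X3}, free = {X4,X5,X6,X7}
RREF:
  r0: [   1    0    0    2   -1    0   -2]
  r1: [   0    1    0   -1    1    1    1]
  r2: [   0    0    1   -2    0    0    1]
  r3: [   0    0    0    0    0    0    0]
Fix exponent of X6 at 1, X4 at 0, X5 at 0, X7 at 0; solve each RREF row for its pivot's exponent:
  r0: exp(X1) + (0)·1 = 0 ⇒ exp(X1) = 0
  r1: exp(X2) + (1)·1 = 0 ⇒ exp(X2) = -1
  r2: exp(X3) + (0)·1 = 0 ⇒ exp(X3) = 0
Π_3 = X2^-1 · X6

["0", "-1", "0", "0", "0", "1", "0"]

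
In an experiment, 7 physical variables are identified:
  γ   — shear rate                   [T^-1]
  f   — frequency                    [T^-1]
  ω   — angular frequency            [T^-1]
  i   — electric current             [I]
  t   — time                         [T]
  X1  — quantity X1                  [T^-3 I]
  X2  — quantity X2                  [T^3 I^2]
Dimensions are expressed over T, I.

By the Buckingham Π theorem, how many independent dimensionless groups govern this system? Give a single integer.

5

Dimensional matrix (T×I by γ×f×ω×i×t×X1×X2):
  T: [-1 -1 -1  0  1 -3  3]
  I: [ 0  0  0  1  0  1  2]
RREF → pivots at {γ,i} ⇒ r = 2
Π count = n − r = 7 − 2 = 5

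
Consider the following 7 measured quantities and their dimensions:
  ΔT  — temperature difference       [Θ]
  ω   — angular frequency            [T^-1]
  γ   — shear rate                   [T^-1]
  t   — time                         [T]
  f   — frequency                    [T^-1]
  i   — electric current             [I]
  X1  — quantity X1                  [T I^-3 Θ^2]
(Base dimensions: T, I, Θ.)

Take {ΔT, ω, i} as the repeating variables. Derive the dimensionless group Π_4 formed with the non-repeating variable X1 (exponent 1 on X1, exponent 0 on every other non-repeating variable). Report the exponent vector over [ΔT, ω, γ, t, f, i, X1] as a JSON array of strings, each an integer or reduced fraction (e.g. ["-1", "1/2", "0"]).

Exponent matrix [T,I,Θ] × [ΔT,ω,γ,t,f,i,X1]:
  T: [ 0 -1 -1  1 -1  0  1]
  I: [ 0  0  0  0  0  1 -3]
  Θ: [ 1  0  0  0  0  0  2]
Echelon form has 3 nonzero rows (pivots: ΔT,ω,i)
Repeat: ΔT,ω,i; free: γ,t,f,X1
RREF:
  r0: [   1    0    0    0    0    0    2]
  r1: [   0    1    1   -1    1    0   -1]
  r2: [   0    0    0    0    0    1   -3]
Fix exponent of X1 at 1, γ at 0, t at 0, f at 0; solve each RREF row for its pivot's exponent:
  r0: exp(ΔT) + (2)·1 = 0 ⇒ exp(ΔT) = -2
  r1: exp(ω) + (-1)·1 = 0 ⇒ exp(ω) = 1
  r2: exp(i) + (-3)·1 = 0 ⇒ exp(i) = 3
Π_4 = ΔT^-2 · ω · i^3 · X1

["-2", "1", "0", "0", "0", "3", "1"]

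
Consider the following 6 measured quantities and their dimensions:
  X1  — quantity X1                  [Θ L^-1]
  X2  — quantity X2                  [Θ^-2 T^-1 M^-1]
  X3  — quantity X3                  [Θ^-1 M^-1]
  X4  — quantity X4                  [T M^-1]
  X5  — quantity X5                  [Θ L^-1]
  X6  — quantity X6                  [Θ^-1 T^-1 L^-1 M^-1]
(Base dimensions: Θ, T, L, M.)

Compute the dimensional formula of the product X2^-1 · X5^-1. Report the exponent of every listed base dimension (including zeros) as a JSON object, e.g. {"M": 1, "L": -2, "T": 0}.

{"Θ": 1, "T": 1, "L": 1, "M": 1}

Dimensional matrix (Θ×T×L×M by X1×X2×X3×X4×X5×X6):
  Θ: [ 1 -2 -1  0  1 -1]
  T: [ 0 -1  0  1  0 -1]
  L: [-1  0  0  0 -1 -1]
  M: [ 0 -1 -1 -1  0 -1]
  [Θ]: (-1)·-2+(-1)·1 = 1
  [T]: (-1)·-1+(-1)·0 = 1
  [L]: (-1)·0+(-1)·-1 = 1
  [M]: (-1)·-1+(-1)·0 = 1
⇒ Θ T L M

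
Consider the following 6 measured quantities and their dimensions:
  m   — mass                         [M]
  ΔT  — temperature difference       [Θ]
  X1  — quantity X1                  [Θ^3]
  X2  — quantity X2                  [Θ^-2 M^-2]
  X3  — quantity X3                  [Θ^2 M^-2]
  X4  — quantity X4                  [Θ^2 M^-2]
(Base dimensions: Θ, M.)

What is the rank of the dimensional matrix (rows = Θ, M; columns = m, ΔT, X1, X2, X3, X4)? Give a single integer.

2

Write exponents as rows Θ,M / cols m,ΔT,X1,X2,X3,X4:
  Θ: [ 0  1  3 -2  2  2]
  M: [ 1  0  0 -2 -2 -2]
Echelon form has 2 nonzero rows (pivots: m,ΔT)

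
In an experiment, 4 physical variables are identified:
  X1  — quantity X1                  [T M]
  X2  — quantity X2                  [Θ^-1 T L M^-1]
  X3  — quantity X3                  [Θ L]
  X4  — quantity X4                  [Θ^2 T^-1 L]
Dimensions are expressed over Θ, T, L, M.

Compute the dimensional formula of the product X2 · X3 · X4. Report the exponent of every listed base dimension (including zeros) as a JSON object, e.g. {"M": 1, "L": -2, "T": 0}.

{"Θ": 2, "T": 0, "L": 3, "M": -1}

Dimensional matrix (Θ×T×L×M by X1×X2×X3×X4):
  Θ: [ 0 -1  1  2]
  T: [ 1  1  0 -1]
  L: [ 0  1  1  1]
  M: [ 1 -1  0  0]
  [Θ]: (1)·-1+(1)·1+(1)·2 = 2
  [T]: (1)·1+(1)·0+(1)·-1 = 0
  [L]: (1)·1+(1)·1+(1)·1 = 3
  [M]: (1)·-1+(1)·0+(1)·0 = -1
⇒ Θ^2 L^3 M^-1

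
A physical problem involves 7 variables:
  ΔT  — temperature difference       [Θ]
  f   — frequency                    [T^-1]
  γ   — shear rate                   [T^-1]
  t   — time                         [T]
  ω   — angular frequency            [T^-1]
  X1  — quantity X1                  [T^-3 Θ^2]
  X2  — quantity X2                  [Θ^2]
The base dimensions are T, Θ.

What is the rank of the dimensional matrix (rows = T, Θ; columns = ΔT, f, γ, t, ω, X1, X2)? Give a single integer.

Dimensional matrix (T×Θ by ΔT×f×γ×t×ω×X1×X2):
  T: [ 0 -1 -1  1 -1 -3  0]
  Θ: [ 1  0  0  0  0  2  2]
RREF → pivots at {ΔT,f} ⇒ r = 2

2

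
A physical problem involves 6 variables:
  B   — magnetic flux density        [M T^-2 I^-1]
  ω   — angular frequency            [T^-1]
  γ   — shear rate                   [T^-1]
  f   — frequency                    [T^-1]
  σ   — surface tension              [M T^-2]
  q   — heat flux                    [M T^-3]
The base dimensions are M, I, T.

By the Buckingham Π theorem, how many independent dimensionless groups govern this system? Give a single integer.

3

Write exponents as rows M,I,T / cols B,ω,γ,f,σ,q:
  M: [ 1  0  0  0  1  1]
  I: [-1  0  0  0  0  0]
  T: [-2 -1 -1 -1 -2 -3]
RREF → pivots at {B,ω,σ} ⇒ r = 3
Π count = n − r = 6 − 3 = 3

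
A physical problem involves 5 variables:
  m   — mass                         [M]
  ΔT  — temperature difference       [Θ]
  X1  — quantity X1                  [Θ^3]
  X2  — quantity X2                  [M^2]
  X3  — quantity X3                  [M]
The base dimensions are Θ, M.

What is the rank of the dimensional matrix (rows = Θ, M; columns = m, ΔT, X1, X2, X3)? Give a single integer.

Dimensional matrix (Θ×M by m×ΔT×X1×X2×X3):
  Θ: [ 0  1  3  0  0]
  M: [ 1  0  0  2  1]
RREF → pivots at {m,ΔT} ⇒ r = 2

2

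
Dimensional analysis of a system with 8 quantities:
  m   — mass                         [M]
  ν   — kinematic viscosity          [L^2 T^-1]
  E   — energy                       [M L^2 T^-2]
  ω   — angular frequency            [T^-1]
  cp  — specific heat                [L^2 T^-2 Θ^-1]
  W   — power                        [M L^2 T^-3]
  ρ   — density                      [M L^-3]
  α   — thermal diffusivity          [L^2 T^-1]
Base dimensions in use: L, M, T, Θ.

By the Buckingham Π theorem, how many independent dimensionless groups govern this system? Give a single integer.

Exponent matrix [L,M,T,Θ] × [m,ν,E,ω,cp,W,ρ,α]:
  L: [ 0  2  2  0  2  2 -3  2]
  M: [ 1  0  1  0  0  1  1  0]
  T: [ 0 -1 -2 -1 -2 -3  0 -1]
  Θ: [ 0  0  0  0 -1  0  0  0]
Row reduction gives pivot columns m,ν,E,cp; rank = 4
8 vars − rank 4 = 4 Π groups

4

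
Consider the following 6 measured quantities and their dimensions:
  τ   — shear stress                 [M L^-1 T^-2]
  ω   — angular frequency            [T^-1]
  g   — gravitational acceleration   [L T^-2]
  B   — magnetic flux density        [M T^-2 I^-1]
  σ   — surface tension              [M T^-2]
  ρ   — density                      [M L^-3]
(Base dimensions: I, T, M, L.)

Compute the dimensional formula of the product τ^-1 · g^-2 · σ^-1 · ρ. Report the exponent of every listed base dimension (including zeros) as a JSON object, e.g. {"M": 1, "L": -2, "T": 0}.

{"I": 0, "T": 8, "M": -1, "L": -4}

Dimensional matrix (I×T×M×L by τ×ω×g×B×σ×ρ):
  I: [ 0  0  0 -1  0  0]
  T: [-2 -1 -2 -2 -2  0]
  M: [ 1  0  0  1  1  1]
  L: [-1  0  1  0  0 -3]
  [I]: (-1)·0+(-2)·0+(-1)·0+(1)·0 = 0
  [T]: (-1)·-2+(-2)·-2+(-1)·-2+(1)·0 = 8
  [M]: (-1)·1+(-2)·0+(-1)·1+(1)·1 = -1
  [L]: (-1)·-1+(-2)·1+(-1)·0+(1)·-3 = -4
⇒ T^8 M^-1 L^-4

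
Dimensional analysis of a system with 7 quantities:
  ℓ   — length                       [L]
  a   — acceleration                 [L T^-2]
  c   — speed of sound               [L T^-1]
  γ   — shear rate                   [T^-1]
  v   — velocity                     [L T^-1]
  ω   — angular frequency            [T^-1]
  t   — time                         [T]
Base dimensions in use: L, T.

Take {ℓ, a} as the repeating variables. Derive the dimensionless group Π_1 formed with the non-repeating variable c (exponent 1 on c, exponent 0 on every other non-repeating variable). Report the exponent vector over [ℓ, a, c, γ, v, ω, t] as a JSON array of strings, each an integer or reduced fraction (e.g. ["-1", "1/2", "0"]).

["-1/2", "-1/2", "1", "0", "0", "0", "0"]

Write exponents as rows L,T / cols ℓ,a,c,γ,v,ω,t:
  L: [ 1  1  1  0  1  0  0]
  T: [ 0 -2 -1 -1 -1 -1  1]
RREF → pivots at {ℓ,a} ⇒ r = 2
Repeat: ℓ,a; free: c,γ,v,ω,t
RREF:
  r0: [   1    0  1/2 -1/2  1/2 -1/2  1/2]
  r1: [   0    1  1/2  1/2  1/2  1/2 -1/2]
Fix exponent of c at 1, γ at 0, v at 0, ω at 0, t at 0; solve each RREF row for its pivot's exponent:
  r0: exp(ℓ) + (1/2)·1 = 0 ⇒ exp(ℓ) = -1/2
  r1: exp(a) + (1/2)·1 = 0 ⇒ exp(a) = -1/2
Π_1 = ℓ^(-1/2) · a^(-1/2) · c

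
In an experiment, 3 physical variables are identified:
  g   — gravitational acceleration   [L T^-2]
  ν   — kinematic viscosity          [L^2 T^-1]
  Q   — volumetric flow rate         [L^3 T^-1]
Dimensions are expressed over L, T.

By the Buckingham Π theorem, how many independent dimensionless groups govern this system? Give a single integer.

1

Exponent matrix [L,T] × [g,ν,Q]:
  L: [ 1  2  3]
  T: [-2 -1 -1]
Echelon form has 2 nonzero rows (pivots: g,ν)
Π count = n − r = 3 − 2 = 1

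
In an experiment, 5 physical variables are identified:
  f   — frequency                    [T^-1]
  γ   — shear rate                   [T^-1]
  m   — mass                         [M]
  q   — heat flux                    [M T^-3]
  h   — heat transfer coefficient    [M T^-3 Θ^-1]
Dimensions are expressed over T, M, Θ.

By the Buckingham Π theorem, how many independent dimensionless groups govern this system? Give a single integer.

Write exponents as rows T,M,Θ / cols f,γ,m,q,h:
  T: [-1 -1  0 -3 -3]
  M: [ 0  0  1  1  1]
  Θ: [ 0  0  0  0 -1]
Row reduction gives pivot columns f,m,h; rank = 3
Π count = n − r = 5 − 3 = 2

2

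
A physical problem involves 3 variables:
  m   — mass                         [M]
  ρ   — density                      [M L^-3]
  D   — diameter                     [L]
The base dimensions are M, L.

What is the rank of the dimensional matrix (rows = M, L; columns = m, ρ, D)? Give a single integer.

2

Dimensional matrix (M×L by m×ρ×D):
  M: [ 1  1  0]
  L: [ 0 -3  1]
Row reduction gives pivot columns m,ρ; rank = 2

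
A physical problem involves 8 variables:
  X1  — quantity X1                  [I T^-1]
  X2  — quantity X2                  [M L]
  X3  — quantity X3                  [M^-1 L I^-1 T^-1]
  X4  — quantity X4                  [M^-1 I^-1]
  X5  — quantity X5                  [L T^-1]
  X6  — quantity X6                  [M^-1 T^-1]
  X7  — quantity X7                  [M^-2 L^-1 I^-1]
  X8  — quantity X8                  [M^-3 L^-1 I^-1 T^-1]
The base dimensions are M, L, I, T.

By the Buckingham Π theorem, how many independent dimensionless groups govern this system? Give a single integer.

5

Exponent matrix [M,L,I,T] × [X1,X2,X3,X4,X5,X6,X7,X8]:
  M: [ 0  1 -1 -1  0 -1 -2 -3]
  L: [ 0  1  1  0  1  0 -1 -1]
  I: [ 1  0 -1 -1  0  0 -1 -1]
  T: [-1  0 -1  0 -1 -1  0 -1]
Echelon form has 3 nonzero rows (pivots: X1,X2,X3)
8 vars − rank 3 = 5 Π groups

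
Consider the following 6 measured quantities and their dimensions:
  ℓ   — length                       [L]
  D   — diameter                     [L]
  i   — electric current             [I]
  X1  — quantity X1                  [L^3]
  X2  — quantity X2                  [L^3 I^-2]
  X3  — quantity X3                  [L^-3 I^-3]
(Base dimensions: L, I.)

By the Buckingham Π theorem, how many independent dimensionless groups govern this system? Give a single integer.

Exponent matrix [L,I] × [ℓ,D,i,X1,X2,X3]:
  L: [ 1  1  0  3  3 -3]
  I: [ 0  0  1  0 -2 -3]
Echelon form has 2 nonzero rows (pivots: ℓ,i)
n=6, r=2 ⇒ 4 dimensionless groups

4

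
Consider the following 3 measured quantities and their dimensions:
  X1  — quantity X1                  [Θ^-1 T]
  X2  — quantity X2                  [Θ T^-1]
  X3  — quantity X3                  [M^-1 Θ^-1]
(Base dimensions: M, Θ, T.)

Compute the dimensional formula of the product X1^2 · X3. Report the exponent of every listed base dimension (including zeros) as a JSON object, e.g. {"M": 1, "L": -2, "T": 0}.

{"M": -1, "Θ": -3, "T": 2}

Write exponents as rows M,Θ,T / cols X1,X2,X3:
  M: [ 0  0 -1]
  Θ: [-1  1 -1]
  T: [ 1 -1  0]
  [M]: (2)·0+(1)·-1 = -1
  [Θ]: (2)·-1+(1)·-1 = -3
  [T]: (2)·1+(1)·0 = 2
⇒ M^-1 Θ^-3 T^2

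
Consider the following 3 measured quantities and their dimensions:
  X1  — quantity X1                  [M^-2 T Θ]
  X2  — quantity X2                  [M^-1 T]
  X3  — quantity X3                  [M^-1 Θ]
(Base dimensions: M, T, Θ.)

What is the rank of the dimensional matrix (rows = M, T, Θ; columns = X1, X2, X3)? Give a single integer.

Write exponents as rows M,T,Θ / cols X1,X2,X3:
  M: [-2 -1 -1]
  T: [ 1  1  0]
  Θ: [ 1  0  1]
Echelon form has 2 nonzero rows (pivots: X1,X2)

2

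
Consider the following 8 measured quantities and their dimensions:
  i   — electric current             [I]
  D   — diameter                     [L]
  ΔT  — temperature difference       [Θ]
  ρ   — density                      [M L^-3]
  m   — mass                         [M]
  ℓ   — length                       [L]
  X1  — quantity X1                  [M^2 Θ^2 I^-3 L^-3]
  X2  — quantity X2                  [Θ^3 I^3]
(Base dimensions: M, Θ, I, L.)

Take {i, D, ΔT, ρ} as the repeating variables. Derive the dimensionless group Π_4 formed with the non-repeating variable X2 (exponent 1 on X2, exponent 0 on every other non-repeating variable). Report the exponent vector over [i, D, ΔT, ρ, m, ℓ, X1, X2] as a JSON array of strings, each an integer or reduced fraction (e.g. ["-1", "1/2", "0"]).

["-3", "0", "-3", "0", "0", "0", "0", "1"]

Dimensional matrix (M×Θ×I×L by i×D×ΔT×ρ×m×ℓ×X1×X2):
  M: [ 0  0  0  1  1  0  2  0]
  Θ: [ 0  0  1  0  0  0  2  3]
  I: [ 1  0  0  0  0  0 -3  3]
  L: [ 0  1  0 -3  0  1 -3  0]
Row reduction gives pivot columns i,D,ΔT,ρ; rank = 4
Pivot set = {i,D,ΔT,ρ}, free = {m,ℓ,X1,X2}
RREF:
  r0: [   1    0    0    0    0    0   -3    3]
  r1: [   0    1    0    0    3    1    3    0]
  r2: [   0    0    1    0    0    0    2    3]
  r3: [   0    0    0    1    1    0    2    0]
Fix exponent of X2 at 1, m at 0, ℓ at 0, X1 at 0; solve each RREF row for its pivot's exponent:
  r0: exp(i) + (3)·1 = 0 ⇒ exp(i) = -3
  r1: exp(D) + (0)·1 = 0 ⇒ exp(D) = 0
  r2: exp(ΔT) + (3)·1 = 0 ⇒ exp(ΔT) = -3
  r3: exp(ρ) + (0)·1 = 0 ⇒ exp(ρ) = 0
Π_4 = i^-3 · ΔT^-3 · X2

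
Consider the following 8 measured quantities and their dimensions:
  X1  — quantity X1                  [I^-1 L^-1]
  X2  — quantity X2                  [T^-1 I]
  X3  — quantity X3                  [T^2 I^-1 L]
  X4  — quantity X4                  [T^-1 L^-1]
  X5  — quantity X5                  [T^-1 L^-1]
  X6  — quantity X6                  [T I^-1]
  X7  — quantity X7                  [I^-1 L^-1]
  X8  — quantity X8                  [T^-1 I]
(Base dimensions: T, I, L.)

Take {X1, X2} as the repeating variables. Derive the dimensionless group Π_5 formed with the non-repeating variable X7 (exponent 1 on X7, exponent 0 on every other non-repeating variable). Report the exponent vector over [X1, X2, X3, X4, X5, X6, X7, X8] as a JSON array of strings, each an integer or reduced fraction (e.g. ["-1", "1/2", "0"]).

Write exponents as rows T,I,L / cols X1,X2,X3,X4,X5,X6,X7,X8:
  T: [ 0 -1  2 -1 -1  1  0 -1]
  I: [-1  1 -1  0  0 -1 -1  1]
  L: [-1  0  1 -1 -1  0 -1  0]
RREF → pivots at {X1,X2} ⇒ r = 2
Pivot set = {X1,X2}, free = {X3,X4,X5,X6,X7,X8}
RREF:
  r0: [   1    0   -1    1    1    0    1    0]
  r1: [   0    1   -2    1    1   -1    0    1]
  r2: [   0    0    0    0    0    0    0    0]
Fix exponent of X7 at 1, X3 at 0, X4 at 0, X5 at 0, X6 at 0, X8 at 0; solve each RREF row for its pivot's exponent:
  r0: exp(X1) + (1)·1 = 0 ⇒ exp(X1) = -1
  r1: exp(X2) + (0)·1 = 0 ⇒ exp(X2) = 0
Π_5 = X1^-1 · X7

["-1", "0", "0", "0", "0", "0", "1", "0"]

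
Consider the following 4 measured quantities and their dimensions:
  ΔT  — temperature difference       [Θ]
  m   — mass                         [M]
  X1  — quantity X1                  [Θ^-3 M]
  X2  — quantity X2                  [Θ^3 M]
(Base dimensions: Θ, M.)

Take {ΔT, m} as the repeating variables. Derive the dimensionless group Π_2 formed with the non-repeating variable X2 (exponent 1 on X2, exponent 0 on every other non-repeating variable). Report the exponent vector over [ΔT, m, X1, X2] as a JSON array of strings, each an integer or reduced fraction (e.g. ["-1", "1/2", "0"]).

Exponent matrix [Θ,M] × [ΔT,m,X1,X2]:
  Θ: [ 1  0 -3  3]
  M: [ 0  1  1  1]
Row reduction gives pivot columns ΔT,m; rank = 2
Pivot set = {ΔT,m}, free = {X1,X2}
RREF:
  r0: [   1    0   -3    3]
  r1: [   0    1    1    1]
Fix exponent of X2 at 1, X1 at 0; solve each RREF row for its pivot's exponent:
  r0: exp(ΔT) + (3)·1 = 0 ⇒ exp(ΔT) = -3
  r1: exp(m) + (1)·1 = 0 ⇒ exp(m) = -1
Π_2 = ΔT^-3 · m^-1 · X2

["-3", "-1", "0", "1"]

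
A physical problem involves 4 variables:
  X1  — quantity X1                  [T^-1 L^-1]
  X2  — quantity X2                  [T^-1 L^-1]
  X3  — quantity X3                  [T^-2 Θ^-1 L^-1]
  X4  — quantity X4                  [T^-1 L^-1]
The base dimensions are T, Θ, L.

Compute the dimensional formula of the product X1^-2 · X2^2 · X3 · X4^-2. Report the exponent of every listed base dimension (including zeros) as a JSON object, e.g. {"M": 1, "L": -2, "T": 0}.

{"T": 0, "Θ": -1, "L": 1}

Dimensional matrix (T×Θ×L by X1×X2×X3×X4):
  T: [-1 -1 -2 -1]
  Θ: [ 0  0 -1  0]
  L: [-1 -1 -1 -1]
  [T]: (-2)·-1+(2)·-1+(1)·-2+(-2)·-1 = 0
  [Θ]: (-2)·0+(2)·0+(1)·-1+(-2)·0 = -1
  [L]: (-2)·-1+(2)·-1+(1)·-1+(-2)·-1 = 1
⇒ Θ^-1 L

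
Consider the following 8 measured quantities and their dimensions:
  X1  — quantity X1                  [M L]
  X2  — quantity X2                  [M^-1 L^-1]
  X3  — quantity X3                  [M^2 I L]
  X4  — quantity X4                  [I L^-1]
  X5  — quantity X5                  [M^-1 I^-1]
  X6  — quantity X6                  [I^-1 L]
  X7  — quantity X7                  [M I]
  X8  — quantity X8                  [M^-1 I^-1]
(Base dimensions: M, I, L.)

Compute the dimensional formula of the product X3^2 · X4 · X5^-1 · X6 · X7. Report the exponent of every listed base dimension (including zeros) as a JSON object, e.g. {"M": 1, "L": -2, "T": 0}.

Dimensional matrix (M×I×L by X1×X2×X3×X4×X5×X6×X7×X8):
  M: [ 1 -1  2  0 -1  0  1 -1]
  I: [ 0  0  1  1 -1 -1  1 -1]
  L: [ 1 -1  1 -1  0  1  0  0]
  [M]: (2)·2+(1)·0+(-1)·-1+(1)·0+(1)·1 = 6
  [I]: (2)·1+(1)·1+(-1)·-1+(1)·-1+(1)·1 = 4
  [L]: (2)·1+(1)·-1+(-1)·0+(1)·1+(1)·0 = 2
⇒ M^6 I^4 L^2

{"M": 6, "I": 4, "L": 2}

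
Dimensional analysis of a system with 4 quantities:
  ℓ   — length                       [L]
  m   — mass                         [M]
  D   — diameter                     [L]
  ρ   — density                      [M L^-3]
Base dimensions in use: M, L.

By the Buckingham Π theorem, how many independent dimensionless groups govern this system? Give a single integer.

Write exponents as rows M,L / cols ℓ,m,D,ρ:
  M: [ 0  1  0  1]
  L: [ 1  0  1 -3]
RREF → pivots at {ℓ,m} ⇒ r = 2
n=4, r=2 ⇒ 2 dimensionless groups

2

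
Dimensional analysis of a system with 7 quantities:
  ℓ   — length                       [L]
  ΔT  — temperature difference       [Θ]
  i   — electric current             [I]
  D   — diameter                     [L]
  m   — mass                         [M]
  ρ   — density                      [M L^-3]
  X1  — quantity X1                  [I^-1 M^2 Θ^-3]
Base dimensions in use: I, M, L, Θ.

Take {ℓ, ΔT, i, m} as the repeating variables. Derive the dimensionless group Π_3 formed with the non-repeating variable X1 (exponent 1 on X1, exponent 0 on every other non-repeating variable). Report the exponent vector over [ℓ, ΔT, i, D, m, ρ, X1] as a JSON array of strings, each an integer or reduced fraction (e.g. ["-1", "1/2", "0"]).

["0", "3", "1", "0", "-2", "0", "1"]

Write exponents as rows I,M,L,Θ / cols ℓ,ΔT,i,D,m,ρ,X1:
  I: [ 0  0  1  0  0  0 -1]
  M: [ 0  0  0  0  1  1  2]
  L: [ 1  0  0  1  0 -3  0]
  Θ: [ 0  1  0  0  0  0 -3]
Echelon form has 4 nonzero rows (pivots: ℓ,ΔT,i,m)
Repeat: ℓ,ΔT,i,m; free: D,ρ,X1
RREF:
  r0: [   1    0    0    1    0   -3    0]
  r1: [   0    1    0    0    0    0   -3]
  r2: [   0    0    1    0    0    0   -1]
  r3: [   0    0    0    0    1    1    2]
Fix exponent of X1 at 1, D at 0, ρ at 0; solve each RREF row for its pivot's exponent:
  r0: exp(ℓ) + (0)·1 = 0 ⇒ exp(ℓ) = 0
  r1: exp(ΔT) + (-3)·1 = 0 ⇒ exp(ΔT) = 3
  r2: exp(i) + (-1)·1 = 0 ⇒ exp(i) = 1
  r3: exp(m) + (2)·1 = 0 ⇒ exp(m) = -2
Π_3 = ΔT^3 · i · m^-2 · X1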